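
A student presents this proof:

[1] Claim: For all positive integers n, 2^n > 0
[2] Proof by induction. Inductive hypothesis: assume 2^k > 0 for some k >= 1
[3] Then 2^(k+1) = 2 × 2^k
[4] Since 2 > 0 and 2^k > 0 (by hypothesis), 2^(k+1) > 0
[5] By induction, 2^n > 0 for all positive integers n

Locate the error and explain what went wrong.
Step 5: By induction, 2^n > 0 for all positive integers n

Step 5 concludes the proof by induction, but no base case was ever established. A valid induction proof requires: (1) a base case proving 2^1 > 0, and (2) an inductive step showing IF 2^k > 0 THEN 2^(k+1) > 0. Steps 2-4 correctly establish the inductive step, but without the base case the conclusion in step 5 does not follow.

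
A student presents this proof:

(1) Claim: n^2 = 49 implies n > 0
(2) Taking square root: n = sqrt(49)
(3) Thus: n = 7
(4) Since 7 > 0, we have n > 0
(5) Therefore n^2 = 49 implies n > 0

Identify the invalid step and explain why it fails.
Step 2: Taking square root: n = sqrt(49)

Step 2 takes the square root and assumes the positive root only. The equation n^2 = 49 actually has two solutions: n = 7 and n = -7. The proof silently assumes n > 0 without justification, then uses this assumption to conclude n > 0, which is circular. The counterexample n = -7 shows the claim is false.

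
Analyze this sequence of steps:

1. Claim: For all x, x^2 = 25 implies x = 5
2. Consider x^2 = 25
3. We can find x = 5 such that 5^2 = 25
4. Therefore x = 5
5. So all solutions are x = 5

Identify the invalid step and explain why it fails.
Step 4: Therefore x = 5

Step 4 incorrectly concludes that x = 5 is the only solution. The proof shows that x = 5 is A solution (existence), but does not show it is the ONLY solution (uniqueness). In fact, x = -5 is also a solution since (-5)^2 = 25. Finding one solution doesn't prove there are no others.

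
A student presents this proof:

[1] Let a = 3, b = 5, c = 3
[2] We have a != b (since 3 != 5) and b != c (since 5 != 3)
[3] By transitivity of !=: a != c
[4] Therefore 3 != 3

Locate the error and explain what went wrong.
Step 3: By transitivity of !=: a != c

Step 3 incorrectly applies transitivity to the '!=' relation. Transitivity states: if a R b and b R c, then a R c. However, '!=' is not transitive. Counterexample: 3 != 5 and 5 != 3, but 3 = 3 (both equal 3). Transitivity holds for relations like <, <=, =, but not for !=.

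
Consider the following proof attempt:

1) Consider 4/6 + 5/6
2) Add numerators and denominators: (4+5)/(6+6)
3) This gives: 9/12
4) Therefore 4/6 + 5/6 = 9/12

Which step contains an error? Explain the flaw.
Step 2: Add numerators and denominators: (4+5)/(6+6)

Step 2 incorrectly adds fractions by separately adding numerators and denominators. This is wrong. The correct method requires a common denominator: 4/6 + 5/6 = (4×6 + 5×6)/(6×6) = 54/36 = 3/2. The method used gives 9/12, which is different.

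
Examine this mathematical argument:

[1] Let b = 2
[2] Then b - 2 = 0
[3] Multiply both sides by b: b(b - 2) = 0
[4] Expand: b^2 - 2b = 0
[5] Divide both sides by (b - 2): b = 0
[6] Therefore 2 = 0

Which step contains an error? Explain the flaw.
Step 5: Divide both sides by (b - 2): b = 0

Step 5 divides both sides by (b - 2). However, since b = 2, we have (b - 2) = 0. Division by zero is undefined, making this step invalid.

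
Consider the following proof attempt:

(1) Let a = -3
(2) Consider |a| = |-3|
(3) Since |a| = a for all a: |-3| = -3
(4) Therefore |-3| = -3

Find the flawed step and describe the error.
Step 3: Since |a| = a for all a: |-3| = -3

Step 3 incorrectly states that |a| = a for all a. The correct definition is |a| = a when a >= 0, and |a| = -a when a < 0. Since -3 < 0, we have |-3| = -(-3) = 3, not -3.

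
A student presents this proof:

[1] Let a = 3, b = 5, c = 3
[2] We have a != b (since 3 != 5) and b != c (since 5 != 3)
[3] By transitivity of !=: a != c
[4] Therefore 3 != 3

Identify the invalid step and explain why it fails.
Step 3: By transitivity of !=: a != c

Step 3 incorrectly applies transitivity to the '!=' relation. Transitivity states: if a R b and b R c, then a R c. However, '!=' is not transitive. Counterexample: 3 != 5 and 5 != 3, but 3 = 3 (both equal 3). Transitivity holds for relations like <, <=, =, but not for !=.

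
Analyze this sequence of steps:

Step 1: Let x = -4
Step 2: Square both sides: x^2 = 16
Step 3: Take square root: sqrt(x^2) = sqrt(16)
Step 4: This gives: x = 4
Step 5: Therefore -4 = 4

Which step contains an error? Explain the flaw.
Step 4: This gives: x = 4

Step 4 incorrectly states that sqrt(x^2) = x. The correct identity is sqrt(x^2) = |x|. Since x = -4 < 0, we have sqrt(x^2) = |-4| = 4, not x = -4.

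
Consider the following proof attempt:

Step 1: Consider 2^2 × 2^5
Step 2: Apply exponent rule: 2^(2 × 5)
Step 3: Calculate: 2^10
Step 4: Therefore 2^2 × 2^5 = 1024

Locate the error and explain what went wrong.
Step 2: Apply exponent rule: 2^(2 × 5)

Step 2 incorrectly states that a^b × a^c = a^(b×c). The correct rule is a^b × a^c = a^(b+c). The actual value is 2^2 × 2^5 = 2^7 = 128, not 2^10 = 1024.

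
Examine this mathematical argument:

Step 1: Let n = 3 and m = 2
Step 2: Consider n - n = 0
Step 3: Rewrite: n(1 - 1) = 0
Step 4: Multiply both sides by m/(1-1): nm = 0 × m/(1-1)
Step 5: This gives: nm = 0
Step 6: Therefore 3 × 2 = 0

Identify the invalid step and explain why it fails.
Step 4: Multiply both sides by m/(1-1): nm = 0 × m/(1-1)

Step 4 multiplies both sides by m/(1-1). However, 1-1 = 0, so this is multiplication by m/0, which is undefined. We cannot multiply by an undefined expression.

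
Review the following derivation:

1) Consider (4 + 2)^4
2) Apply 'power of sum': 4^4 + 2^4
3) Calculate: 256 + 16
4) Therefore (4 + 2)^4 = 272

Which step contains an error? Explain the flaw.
Step 2: Apply 'power of sum': 4^4 + 2^4

Step 2 incorrectly applies a non-existent rule '(a+b)^n = a^n + b^n'. This is false in general. The correct expansion uses the binomial theorem. The actual value is (4 + 2)^4 = 6^4 = 1296, not 272.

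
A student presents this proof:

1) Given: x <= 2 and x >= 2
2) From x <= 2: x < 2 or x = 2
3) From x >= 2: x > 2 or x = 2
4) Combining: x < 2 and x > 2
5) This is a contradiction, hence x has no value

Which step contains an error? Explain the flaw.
Step 4: Combining: x < 2 and x > 2

Step 4 incorrectly combines the conditions. From x <= 2 and x >= 2, the intersection is x = 2. The error treats the 'or' cases as 'and' requirements. The correct conclusion is that x = 2 is the unique solution, not that no solution exists.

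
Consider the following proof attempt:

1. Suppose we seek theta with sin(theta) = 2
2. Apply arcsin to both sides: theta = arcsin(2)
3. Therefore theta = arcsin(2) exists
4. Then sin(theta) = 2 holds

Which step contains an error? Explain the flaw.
Step 2: Apply arcsin to both sides: theta = arcsin(2)

Step 2 applies arcsin to 2. However, arcsin(x) is only defined for x in [-1, 1] because sin(theta) can only produce values in that range. Since |2| > 1, arcsin(2) is undefined. There is no angle whose sine equals 2.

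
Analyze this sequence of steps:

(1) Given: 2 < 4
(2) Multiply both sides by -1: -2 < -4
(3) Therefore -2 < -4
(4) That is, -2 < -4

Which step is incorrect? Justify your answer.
Step 2: Multiply both sides by -1: -2 < -4

Step 2 multiplies both sides by -1 but fails to reverse the inequality sign. When multiplying (or dividing) an inequality by a negative number, the direction must be reversed. Since 2 < 4, we should get -2 > -4, i.e., -2 > -4.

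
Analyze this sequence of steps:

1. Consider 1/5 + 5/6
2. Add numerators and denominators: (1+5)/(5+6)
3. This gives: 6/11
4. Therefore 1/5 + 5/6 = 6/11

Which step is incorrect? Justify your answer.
Step 2: Add numerators and denominators: (1+5)/(5+6)

Step 2 incorrectly adds fractions by separately adding numerators and denominators. This is wrong. The correct method requires a common denominator: 1/5 + 5/6 = (1×6 + 5×5)/(5×6) = 31/30 = 31/30. The method used gives 6/11, which is different.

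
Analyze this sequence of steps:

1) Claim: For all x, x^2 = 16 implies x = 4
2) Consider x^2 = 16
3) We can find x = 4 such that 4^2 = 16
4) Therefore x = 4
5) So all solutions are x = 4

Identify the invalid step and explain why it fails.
Step 4: Therefore x = 4

Step 4 incorrectly concludes that x = 4 is the only solution. The proof shows that x = 4 is A solution (existence), but does not show it is the ONLY solution (uniqueness). In fact, x = -4 is also a solution since (-4)^2 = 16. Finding one solution doesn't prove there are no others.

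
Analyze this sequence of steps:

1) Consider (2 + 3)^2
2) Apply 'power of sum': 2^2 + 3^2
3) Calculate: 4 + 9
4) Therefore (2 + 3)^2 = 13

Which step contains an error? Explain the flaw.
Step 2: Apply 'power of sum': 2^2 + 3^2

Step 2 incorrectly applies a non-existent rule '(a+b)^n = a^n + b^n'. This is false in general. The correct expansion uses the binomial theorem. The actual value is (2 + 3)^2 = 5^2 = 25, not 13.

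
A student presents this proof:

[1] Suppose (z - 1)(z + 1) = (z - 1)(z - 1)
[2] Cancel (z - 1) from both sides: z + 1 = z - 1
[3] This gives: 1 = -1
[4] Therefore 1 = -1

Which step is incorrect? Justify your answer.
Step 2: Cancel (z - 1) from both sides: z + 1 = z - 1

Step 2 cancels (z - 1) from both sides. This is only valid if (z - 1) ≠ 0, i.e., z ≠ 1. When z = 1, both sides equal zero regardless of the other factors. The correct approach requires considering z = 1 as a separate case.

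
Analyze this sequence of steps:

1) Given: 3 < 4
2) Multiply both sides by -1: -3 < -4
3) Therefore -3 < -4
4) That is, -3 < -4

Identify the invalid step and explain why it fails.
Step 2: Multiply both sides by -1: -3 < -4

Step 2 multiplies both sides by -1 but fails to reverse the inequality sign. When multiplying (or dividing) an inequality by a negative number, the direction must be reversed. Since 3 < 4, we should get -3 > -4, i.e., -3 > -4.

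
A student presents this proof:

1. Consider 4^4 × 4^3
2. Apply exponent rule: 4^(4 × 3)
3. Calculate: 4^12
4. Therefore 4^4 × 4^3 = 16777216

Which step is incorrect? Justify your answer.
Step 2: Apply exponent rule: 4^(4 × 3)

Step 2 incorrectly states that a^b × a^c = a^(b×c). The correct rule is a^b × a^c = a^(b+c). The actual value is 4^4 × 4^3 = 4^7 = 16384, not 4^12 = 16777216.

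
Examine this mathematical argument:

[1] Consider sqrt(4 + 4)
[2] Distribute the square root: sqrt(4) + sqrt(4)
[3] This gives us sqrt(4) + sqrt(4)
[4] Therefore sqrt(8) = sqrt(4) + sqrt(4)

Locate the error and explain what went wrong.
Step 2: Distribute the square root: sqrt(4) + sqrt(4)

Step 2 incorrectly 'distributes' the square root over addition. The square root function does not distribute: sqrt(a + b) ≠ sqrt(a) + sqrt(b). In fact, sqrt(4 + 4) = sqrt(8) ≈ 2.8284, while sqrt(4) + sqrt(4) ≈ 4.0000.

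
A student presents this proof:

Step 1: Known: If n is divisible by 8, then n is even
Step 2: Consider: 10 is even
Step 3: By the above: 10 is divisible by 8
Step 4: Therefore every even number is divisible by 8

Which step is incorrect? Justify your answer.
Step 3: By the above: 10 is divisible by 8

Step 3 commits the fallacy of affirming the consequent. The known fact 'divisible by 8 → even' does NOT imply 'even → divisible by 8'. That would be the converse, which is false. For example, 10 is even but 10 ÷ 8 = 1.25, which is not an integer.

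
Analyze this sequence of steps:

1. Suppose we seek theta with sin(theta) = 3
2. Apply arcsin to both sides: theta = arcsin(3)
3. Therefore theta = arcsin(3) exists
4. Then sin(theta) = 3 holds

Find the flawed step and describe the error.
Step 2: Apply arcsin to both sides: theta = arcsin(3)

Step 2 applies arcsin to 3. However, arcsin(x) is only defined for x in [-1, 1] because sin(theta) can only produce values in that range. Since |3| > 1, arcsin(3) is undefined. There is no angle whose sine equals 3.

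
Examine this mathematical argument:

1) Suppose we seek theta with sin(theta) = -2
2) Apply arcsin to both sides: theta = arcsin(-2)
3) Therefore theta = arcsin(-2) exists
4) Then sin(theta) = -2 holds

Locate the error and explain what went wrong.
Step 2: Apply arcsin to both sides: theta = arcsin(-2)

Step 2 applies arcsin to -2. However, arcsin(x) is only defined for x in [-1, 1] because sin(theta) can only produce values in that range. Since |-2| > 1, arcsin(-2) is undefined. There is no angle whose sine equals -2.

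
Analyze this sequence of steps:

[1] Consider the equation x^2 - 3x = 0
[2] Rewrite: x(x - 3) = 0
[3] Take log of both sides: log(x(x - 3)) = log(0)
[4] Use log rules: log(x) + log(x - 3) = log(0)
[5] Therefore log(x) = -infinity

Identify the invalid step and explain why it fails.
Step 3: Take log of both sides: log(x(x - 3)) = log(0)

Step 3 takes the logarithm of both sides, resulting in log(0) on the right side. The logarithm is only defined for positive numbers; log(0) is undefined (approaches negative infinity). This operation is invalid.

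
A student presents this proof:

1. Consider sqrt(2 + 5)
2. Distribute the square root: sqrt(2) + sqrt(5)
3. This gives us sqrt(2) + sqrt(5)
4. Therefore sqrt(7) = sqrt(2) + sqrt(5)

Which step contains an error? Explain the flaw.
Step 2: Distribute the square root: sqrt(2) + sqrt(5)

Step 2 incorrectly 'distributes' the square root over addition. The square root function does not distribute: sqrt(a + b) ≠ sqrt(a) + sqrt(b). In fact, sqrt(2 + 5) = sqrt(7) ≈ 2.6458, while sqrt(2) + sqrt(5) ≈ 3.6503.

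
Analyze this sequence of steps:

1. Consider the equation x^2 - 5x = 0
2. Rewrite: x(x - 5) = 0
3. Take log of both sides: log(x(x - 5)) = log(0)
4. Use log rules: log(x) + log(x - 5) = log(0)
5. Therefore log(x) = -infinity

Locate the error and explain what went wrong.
Step 3: Take log of both sides: log(x(x - 5)) = log(0)

Step 3 takes the logarithm of both sides, resulting in log(0) on the right side. The logarithm is only defined for positive numbers; log(0) is undefined (approaches negative infinity). This operation is invalid.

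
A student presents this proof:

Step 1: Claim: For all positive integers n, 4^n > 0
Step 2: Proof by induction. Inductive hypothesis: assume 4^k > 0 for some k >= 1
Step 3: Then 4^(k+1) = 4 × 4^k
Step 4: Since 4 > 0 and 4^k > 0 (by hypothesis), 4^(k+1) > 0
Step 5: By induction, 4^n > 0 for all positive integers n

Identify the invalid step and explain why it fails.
Step 5: By induction, 4^n > 0 for all positive integers n

Step 5 concludes the proof by induction, but no base case was ever established. A valid induction proof requires: (1) a base case proving 4^1 > 0, and (2) an inductive step showing IF 4^k > 0 THEN 4^(k+1) > 0. Steps 2-4 correctly establish the inductive step, but without the base case the conclusion in step 5 does not follow.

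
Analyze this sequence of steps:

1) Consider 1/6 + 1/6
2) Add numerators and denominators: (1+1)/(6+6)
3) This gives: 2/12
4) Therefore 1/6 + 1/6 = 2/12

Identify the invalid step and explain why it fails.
Step 2: Add numerators and denominators: (1+1)/(6+6)

Step 2 incorrectly adds fractions by separately adding numerators and denominators. This is wrong. The correct method requires a common denominator: 1/6 + 1/6 = (1×6 + 1×6)/(6×6) = 12/36 = 1/3. The method used gives 2/12, which is different.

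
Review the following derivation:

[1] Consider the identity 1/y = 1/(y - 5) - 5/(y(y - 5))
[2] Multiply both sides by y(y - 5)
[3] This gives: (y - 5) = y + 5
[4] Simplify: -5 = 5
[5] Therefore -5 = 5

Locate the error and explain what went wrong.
Step 3: This gives: (y - 5) = y + 5

Step 3 makes a sign error when clearing denominators. Multiplying -5/(y(y - 5)) by y(y - 5) gives -5, not +5. The correct result is (y - 5) = y - 5, which is trivially true, not (y - 5) = y + 5. (Step 1 is a valid identity: 1/(y - 5) - 5/(y(y - 5)) = (y - 5)/(y(y - 5)) = 1/y.)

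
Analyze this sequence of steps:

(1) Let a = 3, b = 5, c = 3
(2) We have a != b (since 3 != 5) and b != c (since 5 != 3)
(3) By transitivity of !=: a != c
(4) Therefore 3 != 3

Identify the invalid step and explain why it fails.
Step 3: By transitivity of !=: a != c

Step 3 incorrectly applies transitivity to the '!=' relation. Transitivity states: if a R b and b R c, then a R c. However, '!=' is not transitive. Counterexample: 3 != 5 and 5 != 3, but 3 = 3 (both equal 3). Transitivity holds for relations like <, <=, =, but not for !=.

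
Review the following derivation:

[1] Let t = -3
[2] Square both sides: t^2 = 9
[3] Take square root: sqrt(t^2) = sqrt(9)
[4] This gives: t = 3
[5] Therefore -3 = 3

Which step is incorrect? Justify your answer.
Step 4: This gives: t = 3

Step 4 incorrectly states that sqrt(t^2) = t. The correct identity is sqrt(t^2) = |t|. Since t = -3 < 0, we have sqrt(t^2) = |-3| = 3, not t = -3.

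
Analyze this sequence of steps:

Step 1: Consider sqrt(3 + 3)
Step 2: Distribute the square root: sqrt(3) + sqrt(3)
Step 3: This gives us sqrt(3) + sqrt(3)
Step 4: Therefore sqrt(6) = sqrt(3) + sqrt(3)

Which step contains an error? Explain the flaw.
Step 2: Distribute the square root: sqrt(3) + sqrt(3)

Step 2 incorrectly 'distributes' the square root over addition. The square root function does not distribute: sqrt(a + b) ≠ sqrt(a) + sqrt(b). In fact, sqrt(3 + 3) = sqrt(6) ≈ 2.4495, while sqrt(3) + sqrt(3) ≈ 3.4641.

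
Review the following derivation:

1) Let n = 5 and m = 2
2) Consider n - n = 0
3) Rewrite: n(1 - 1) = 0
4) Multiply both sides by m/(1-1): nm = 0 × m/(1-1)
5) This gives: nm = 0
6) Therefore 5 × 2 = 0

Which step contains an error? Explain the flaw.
Step 4: Multiply both sides by m/(1-1): nm = 0 × m/(1-1)

Step 4 multiplies both sides by m/(1-1). However, 1-1 = 0, so this is multiplication by m/0, which is undefined. We cannot multiply by an undefined expression.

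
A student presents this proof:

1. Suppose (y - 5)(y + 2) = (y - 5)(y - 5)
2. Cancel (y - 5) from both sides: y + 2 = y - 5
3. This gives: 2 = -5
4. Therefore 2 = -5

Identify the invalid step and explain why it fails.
Step 2: Cancel (y - 5) from both sides: y + 2 = y - 5

Step 2 cancels (y - 5) from both sides. This is only valid if (y - 5) ≠ 0, i.e., y ≠ 5. When y = 5, both sides equal zero regardless of the other factors. The correct approach requires considering y = 5 as a separate case.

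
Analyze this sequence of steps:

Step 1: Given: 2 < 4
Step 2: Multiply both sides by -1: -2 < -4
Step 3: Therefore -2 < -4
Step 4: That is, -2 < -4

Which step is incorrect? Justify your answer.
Step 2: Multiply both sides by -1: -2 < -4

Step 2 multiplies both sides by -1 but fails to reverse the inequality sign. When multiplying (or dividing) an inequality by a negative number, the direction must be reversed. Since 2 < 4, we should get -2 > -4, i.e., -2 > -4.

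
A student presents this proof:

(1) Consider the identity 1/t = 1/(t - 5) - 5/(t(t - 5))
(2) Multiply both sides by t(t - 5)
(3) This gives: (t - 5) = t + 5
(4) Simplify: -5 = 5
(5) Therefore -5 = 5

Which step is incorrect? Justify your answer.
Step 3: This gives: (t - 5) = t + 5

Step 3 makes a sign error when clearing denominators. Multiplying -5/(t(t - 5)) by t(t - 5) gives -5, not +5. The correct result is (t - 5) = t - 5, which is trivially true, not (t - 5) = t + 5. (Step 1 is a valid identity: 1/(t - 5) - 5/(t(t - 5)) = (t - 5)/(t(t - 5)) = 1/t.)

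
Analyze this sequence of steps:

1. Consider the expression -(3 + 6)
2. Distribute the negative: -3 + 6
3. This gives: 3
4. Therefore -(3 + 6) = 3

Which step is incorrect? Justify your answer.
Step 2: Distribute the negative: -3 + 6

Step 2 incorrectly distributes the negative sign. The correct distribution is -(3 + 6) = -3 - 6 = -9. The negative must be applied to both terms, not just the first. The error treats -(3 + 6) as -3 + 6, which equals 3 instead of -9.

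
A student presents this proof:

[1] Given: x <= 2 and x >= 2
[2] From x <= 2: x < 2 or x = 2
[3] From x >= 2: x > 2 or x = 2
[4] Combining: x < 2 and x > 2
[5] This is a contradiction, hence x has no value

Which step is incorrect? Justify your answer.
Step 4: Combining: x < 2 and x > 2

Step 4 incorrectly combines the conditions. From x <= 2 and x >= 2, the intersection is x = 2. The error treats the 'or' cases as 'and' requirements. The correct conclusion is that x = 2 is the unique solution, not that no solution exists.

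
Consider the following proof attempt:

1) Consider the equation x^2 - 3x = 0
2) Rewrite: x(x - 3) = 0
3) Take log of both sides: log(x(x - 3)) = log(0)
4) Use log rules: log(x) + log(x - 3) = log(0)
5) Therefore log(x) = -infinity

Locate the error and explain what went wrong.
Step 3: Take log of both sides: log(x(x - 3)) = log(0)

Step 3 takes the logarithm of both sides, resulting in log(0) on the right side. The logarithm is only defined for positive numbers; log(0) is undefined (approaches negative infinity). This operation is invalid.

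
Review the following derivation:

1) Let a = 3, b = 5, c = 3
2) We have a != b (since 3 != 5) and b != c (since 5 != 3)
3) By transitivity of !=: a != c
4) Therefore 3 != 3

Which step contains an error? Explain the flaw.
Step 3: By transitivity of !=: a != c

Step 3 incorrectly applies transitivity to the '!=' relation. Transitivity states: if a R b and b R c, then a R c. However, '!=' is not transitive. Counterexample: 3 != 5 and 5 != 3, but 3 = 3 (both equal 3). Transitivity holds for relations like <, <=, =, but not for !=.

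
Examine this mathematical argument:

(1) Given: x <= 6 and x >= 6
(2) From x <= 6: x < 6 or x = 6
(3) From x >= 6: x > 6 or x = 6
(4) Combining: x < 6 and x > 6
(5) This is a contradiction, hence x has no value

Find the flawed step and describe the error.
Step 4: Combining: x < 6 and x > 6

Step 4 incorrectly combines the conditions. From x <= 6 and x >= 6, the intersection is x = 6. The error treats the 'or' cases as 'and' requirements. The correct conclusion is that x = 6 is the unique solution, not that no solution exists.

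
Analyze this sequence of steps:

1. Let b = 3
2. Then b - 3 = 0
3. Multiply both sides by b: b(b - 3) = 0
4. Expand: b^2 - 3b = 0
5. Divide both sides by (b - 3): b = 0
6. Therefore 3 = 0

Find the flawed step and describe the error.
Step 5: Divide both sides by (b - 3): b = 0

Step 5 divides both sides by (b - 3). However, since b = 3, we have (b - 3) = 0. Division by zero is undefined, making this step invalid.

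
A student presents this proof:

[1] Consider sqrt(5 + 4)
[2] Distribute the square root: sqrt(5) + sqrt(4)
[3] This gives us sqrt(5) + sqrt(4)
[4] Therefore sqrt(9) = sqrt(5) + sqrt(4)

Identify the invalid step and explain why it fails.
Step 2: Distribute the square root: sqrt(5) + sqrt(4)

Step 2 incorrectly 'distributes' the square root over addition. The square root function does not distribute: sqrt(a + b) ≠ sqrt(a) + sqrt(b). In fact, sqrt(5 + 4) = sqrt(9) ≈ 3.0000, while sqrt(5) + sqrt(4) ≈ 4.2361.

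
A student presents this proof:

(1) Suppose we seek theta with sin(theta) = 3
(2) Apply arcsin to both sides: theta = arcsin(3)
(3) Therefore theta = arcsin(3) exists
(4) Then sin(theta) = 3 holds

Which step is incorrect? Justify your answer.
Step 2: Apply arcsin to both sides: theta = arcsin(3)

Step 2 applies arcsin to 3. However, arcsin(x) is only defined for x in [-1, 1] because sin(theta) can only produce values in that range. Since |3| > 1, arcsin(3) is undefined. There is no angle whose sine equals 3.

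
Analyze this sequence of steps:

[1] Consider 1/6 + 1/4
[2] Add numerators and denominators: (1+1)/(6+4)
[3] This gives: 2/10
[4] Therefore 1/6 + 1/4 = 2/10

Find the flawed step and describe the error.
Step 2: Add numerators and denominators: (1+1)/(6+4)

Step 2 incorrectly adds fractions by separately adding numerators and denominators. This is wrong. The correct method requires a common denominator: 1/6 + 1/4 = (1×4 + 1×6)/(6×4) = 10/24 = 5/12. The method used gives 2/10, which is different.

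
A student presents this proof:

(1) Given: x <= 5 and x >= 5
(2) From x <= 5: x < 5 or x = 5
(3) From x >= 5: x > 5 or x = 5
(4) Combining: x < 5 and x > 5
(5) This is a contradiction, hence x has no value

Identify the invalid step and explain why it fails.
Step 4: Combining: x < 5 and x > 5

Step 4 incorrectly combines the conditions. From x <= 5 and x >= 5, the intersection is x = 5. The error treats the 'or' cases as 'and' requirements. The correct conclusion is that x = 5 is the unique solution, not that no solution exists.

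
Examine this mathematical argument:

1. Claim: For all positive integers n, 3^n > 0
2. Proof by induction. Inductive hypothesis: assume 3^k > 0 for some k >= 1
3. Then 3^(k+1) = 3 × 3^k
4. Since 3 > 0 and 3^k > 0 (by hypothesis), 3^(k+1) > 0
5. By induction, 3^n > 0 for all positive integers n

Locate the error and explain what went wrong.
Step 5: By induction, 3^n > 0 for all positive integers n

Step 5 concludes the proof by induction, but no base case was ever established. A valid induction proof requires: (1) a base case proving 3^1 > 0, and (2) an inductive step showing IF 3^k > 0 THEN 3^(k+1) > 0. Steps 2-4 correctly establish the inductive step, but without the base case the conclusion in step 5 does not follow.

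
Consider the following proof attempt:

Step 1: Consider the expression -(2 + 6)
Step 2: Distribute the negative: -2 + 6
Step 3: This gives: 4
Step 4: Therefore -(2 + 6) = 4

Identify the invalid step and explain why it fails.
Step 2: Distribute the negative: -2 + 6

Step 2 incorrectly distributes the negative sign. The correct distribution is -(2 + 6) = -2 - 6 = -8. The negative must be applied to both terms, not just the first. The error treats -(2 + 6) as -2 + 6, which equals 4 instead of -8.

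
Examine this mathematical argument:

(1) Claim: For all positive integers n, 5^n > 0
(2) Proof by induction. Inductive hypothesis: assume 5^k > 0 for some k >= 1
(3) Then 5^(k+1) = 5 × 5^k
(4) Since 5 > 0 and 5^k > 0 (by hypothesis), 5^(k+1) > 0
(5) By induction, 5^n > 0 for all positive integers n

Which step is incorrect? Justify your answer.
Step 5: By induction, 5^n > 0 for all positive integers n

Step 5 concludes the proof by induction, but no base case was ever established. A valid induction proof requires: (1) a base case proving 5^1 > 0, and (2) an inductive step showing IF 5^k > 0 THEN 5^(k+1) > 0. Steps 2-4 correctly establish the inductive step, but without the base case the conclusion in step 5 does not follow.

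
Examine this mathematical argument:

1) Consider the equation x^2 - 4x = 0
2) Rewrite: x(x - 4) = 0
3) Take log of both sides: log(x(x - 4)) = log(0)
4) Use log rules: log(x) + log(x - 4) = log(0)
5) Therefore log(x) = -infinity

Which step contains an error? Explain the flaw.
Step 3: Take log of both sides: log(x(x - 4)) = log(0)

Step 3 takes the logarithm of both sides, resulting in log(0) on the right side. The logarithm is only defined for positive numbers; log(0) is undefined (approaches negative infinity). This operation is invalid.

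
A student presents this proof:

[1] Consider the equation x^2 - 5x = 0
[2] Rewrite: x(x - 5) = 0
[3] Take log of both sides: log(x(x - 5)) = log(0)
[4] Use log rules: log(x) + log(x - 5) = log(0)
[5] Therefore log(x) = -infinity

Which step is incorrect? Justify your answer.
Step 3: Take log of both sides: log(x(x - 5)) = log(0)

Step 3 takes the logarithm of both sides, resulting in log(0) on the right side. The logarithm is only defined for positive numbers; log(0) is undefined (approaches negative infinity). This operation is invalid.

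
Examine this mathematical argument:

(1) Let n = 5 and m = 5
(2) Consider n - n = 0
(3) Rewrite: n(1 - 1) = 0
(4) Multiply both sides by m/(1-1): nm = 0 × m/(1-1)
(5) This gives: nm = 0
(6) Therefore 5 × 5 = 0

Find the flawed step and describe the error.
Step 4: Multiply both sides by m/(1-1): nm = 0 × m/(1-1)

Step 4 multiplies both sides by m/(1-1). However, 1-1 = 0, so this is multiplication by m/0, which is undefined. We cannot multiply by an undefined expression.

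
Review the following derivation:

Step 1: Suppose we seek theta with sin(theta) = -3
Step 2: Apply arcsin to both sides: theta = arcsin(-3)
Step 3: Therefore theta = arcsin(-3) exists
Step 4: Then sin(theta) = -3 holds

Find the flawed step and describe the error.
Step 2: Apply arcsin to both sides: theta = arcsin(-3)

Step 2 applies arcsin to -3. However, arcsin(x) is only defined for x in [-1, 1] because sin(theta) can only produce values in that range. Since |-3| > 1, arcsin(-3) is undefined. There is no angle whose sine equals -3.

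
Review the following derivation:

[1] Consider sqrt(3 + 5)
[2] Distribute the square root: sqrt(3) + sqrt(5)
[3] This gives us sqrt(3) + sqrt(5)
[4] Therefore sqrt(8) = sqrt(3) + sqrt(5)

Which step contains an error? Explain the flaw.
Step 2: Distribute the square root: sqrt(3) + sqrt(5)

Step 2 incorrectly 'distributes' the square root over addition. The square root function does not distribute: sqrt(a + b) ≠ sqrt(a) + sqrt(b). In fact, sqrt(3 + 5) = sqrt(8) ≈ 2.8284, while sqrt(3) + sqrt(5) ≈ 3.9681.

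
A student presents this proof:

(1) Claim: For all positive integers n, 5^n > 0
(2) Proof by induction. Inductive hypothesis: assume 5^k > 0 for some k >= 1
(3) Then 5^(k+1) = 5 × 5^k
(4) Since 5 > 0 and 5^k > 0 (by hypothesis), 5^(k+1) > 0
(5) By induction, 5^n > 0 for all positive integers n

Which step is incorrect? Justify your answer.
Step 5: By induction, 5^n > 0 for all positive integers n

Step 5 concludes the proof by induction, but no base case was ever established. A valid induction proof requires: (1) a base case proving 5^1 > 0, and (2) an inductive step showing IF 5^k > 0 THEN 5^(k+1) > 0. Steps 2-4 correctly establish the inductive step, but without the base case the conclusion in step 5 does not follow.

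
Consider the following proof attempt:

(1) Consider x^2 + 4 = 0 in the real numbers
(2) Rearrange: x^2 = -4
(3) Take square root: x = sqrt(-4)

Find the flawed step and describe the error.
Step 3: Take square root: x = sqrt(-4)

Step 3 takes the square root of -4, which is negative. In the real number system, the square root of a negative number is undefined. The equation x^2 + 4 = 0 has no real solutions. Square roots of negative numbers only exist in the complex numbers.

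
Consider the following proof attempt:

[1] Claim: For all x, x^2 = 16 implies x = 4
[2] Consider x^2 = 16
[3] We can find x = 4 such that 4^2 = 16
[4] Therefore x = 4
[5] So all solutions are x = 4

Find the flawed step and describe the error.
Step 4: Therefore x = 4

Step 4 incorrectly concludes that x = 4 is the only solution. The proof shows that x = 4 is A solution (existence), but does not show it is the ONLY solution (uniqueness). In fact, x = -4 is also a solution since (-4)^2 = 16. Finding one solution doesn't prove there are no others.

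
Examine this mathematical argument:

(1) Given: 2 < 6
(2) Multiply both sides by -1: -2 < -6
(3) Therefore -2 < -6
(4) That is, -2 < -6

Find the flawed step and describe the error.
Step 2: Multiply both sides by -1: -2 < -6

Step 2 multiplies both sides by -1 but fails to reverse the inequality sign. When multiplying (or dividing) an inequality by a negative number, the direction must be reversed. Since 2 < 6, we should get -2 > -6, i.e., -2 > -6.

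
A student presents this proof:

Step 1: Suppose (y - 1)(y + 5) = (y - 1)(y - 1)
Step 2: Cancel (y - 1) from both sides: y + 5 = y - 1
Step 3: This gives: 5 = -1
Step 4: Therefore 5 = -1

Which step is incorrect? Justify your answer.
Step 2: Cancel (y - 1) from both sides: y + 5 = y - 1

Step 2 cancels (y - 1) from both sides. This is only valid if (y - 1) ≠ 0, i.e., y ≠ 1. When y = 1, both sides equal zero regardless of the other factors. The correct approach requires considering y = 1 as a separate case.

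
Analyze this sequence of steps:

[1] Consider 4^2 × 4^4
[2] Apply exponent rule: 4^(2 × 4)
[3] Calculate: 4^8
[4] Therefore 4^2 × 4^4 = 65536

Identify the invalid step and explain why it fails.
Step 2: Apply exponent rule: 4^(2 × 4)

Step 2 incorrectly states that a^b × a^c = a^(b×c). The correct rule is a^b × a^c = a^(b+c). The actual value is 4^2 × 4^4 = 4^6 = 4096, not 4^8 = 65536.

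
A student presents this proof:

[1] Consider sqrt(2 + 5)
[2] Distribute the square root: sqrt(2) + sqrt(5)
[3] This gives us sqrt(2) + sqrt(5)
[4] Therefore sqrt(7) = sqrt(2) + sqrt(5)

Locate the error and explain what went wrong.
Step 2: Distribute the square root: sqrt(2) + sqrt(5)

Step 2 incorrectly 'distributes' the square root over addition. The square root function does not distribute: sqrt(a + b) ≠ sqrt(a) + sqrt(b). In fact, sqrt(2 + 5) = sqrt(7) ≈ 2.6458, while sqrt(2) + sqrt(5) ≈ 3.6503.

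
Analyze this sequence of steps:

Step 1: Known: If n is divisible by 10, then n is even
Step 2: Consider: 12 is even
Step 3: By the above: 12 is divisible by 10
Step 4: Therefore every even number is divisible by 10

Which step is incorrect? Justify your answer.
Step 3: By the above: 12 is divisible by 10

Step 3 commits the fallacy of affirming the consequent. The known fact 'divisible by 10 → even' does NOT imply 'even → divisible by 10'. That would be the converse, which is false. For example, 12 is even but 12 ÷ 10 = 1.20, which is not an integer.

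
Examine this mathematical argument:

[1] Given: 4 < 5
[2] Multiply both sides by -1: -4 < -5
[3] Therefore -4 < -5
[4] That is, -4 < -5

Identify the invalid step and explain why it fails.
Step 2: Multiply both sides by -1: -4 < -5

Step 2 multiplies both sides by -1 but fails to reverse the inequality sign. When multiplying (or dividing) an inequality by a negative number, the direction must be reversed. Since 4 < 5, we should get -4 > -5, i.e., -4 > -5.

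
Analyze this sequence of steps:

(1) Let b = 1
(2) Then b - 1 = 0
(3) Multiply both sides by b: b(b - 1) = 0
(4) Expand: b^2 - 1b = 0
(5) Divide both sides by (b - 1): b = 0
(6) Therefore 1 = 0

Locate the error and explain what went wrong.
Step 5: Divide both sides by (b - 1): b = 0

Step 5 divides both sides by (b - 1). However, since b = 1, we have (b - 1) = 0. Division by zero is undefined, making this step invalid.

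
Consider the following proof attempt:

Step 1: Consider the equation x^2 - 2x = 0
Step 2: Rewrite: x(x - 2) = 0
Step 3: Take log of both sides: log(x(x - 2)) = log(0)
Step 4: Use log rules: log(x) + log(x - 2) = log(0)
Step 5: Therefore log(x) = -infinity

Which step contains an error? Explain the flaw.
Step 3: Take log of both sides: log(x(x - 2)) = log(0)

Step 3 takes the logarithm of both sides, resulting in log(0) on the right side. The logarithm is only defined for positive numbers; log(0) is undefined (approaches negative infinity). This operation is invalid.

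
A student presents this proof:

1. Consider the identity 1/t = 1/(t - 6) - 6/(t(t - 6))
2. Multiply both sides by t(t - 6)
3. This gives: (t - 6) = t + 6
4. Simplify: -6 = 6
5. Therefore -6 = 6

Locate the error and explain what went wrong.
Step 3: This gives: (t - 6) = t + 6

Step 3 makes a sign error when clearing denominators. Multiplying -6/(t(t - 6)) by t(t - 6) gives -6, not +6. The correct result is (t - 6) = t - 6, which is trivially true, not (t - 6) = t + 6. (Step 1 is a valid identity: 1/(t - 6) - 6/(t(t - 6)) = (t - 6)/(t(t - 6)) = 1/t.)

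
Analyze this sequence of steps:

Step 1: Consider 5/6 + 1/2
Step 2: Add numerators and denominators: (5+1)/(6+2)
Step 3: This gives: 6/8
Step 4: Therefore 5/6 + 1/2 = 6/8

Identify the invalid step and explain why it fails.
Step 2: Add numerators and denominators: (5+1)/(6+2)

Step 2 incorrectly adds fractions by separately adding numerators and denominators. This is wrong. The correct method requires a common denominator: 5/6 + 1/2 = (5×2 + 1×6)/(6×2) = 16/12 = 4/3. The method used gives 6/8, which is different.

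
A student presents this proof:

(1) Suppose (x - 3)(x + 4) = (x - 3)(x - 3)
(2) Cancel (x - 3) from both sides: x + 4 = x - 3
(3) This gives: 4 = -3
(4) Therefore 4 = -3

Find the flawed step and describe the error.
Step 2: Cancel (x - 3) from both sides: x + 4 = x - 3

Step 2 cancels (x - 3) from both sides. This is only valid if (x - 3) ≠ 0, i.e., x ≠ 3. When x = 3, both sides equal zero regardless of the other factors. The correct approach requires considering x = 3 as a separate case.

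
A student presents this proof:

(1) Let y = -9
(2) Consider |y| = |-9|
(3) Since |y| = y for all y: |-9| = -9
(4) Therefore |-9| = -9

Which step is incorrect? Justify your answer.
Step 3: Since |y| = y for all y: |-9| = -9

Step 3 incorrectly states that |y| = y for all y. The correct definition is |y| = y when y >= 0, and |y| = -y when y < 0. Since -9 < 0, we have |-9| = -(-9) = 9, not -9.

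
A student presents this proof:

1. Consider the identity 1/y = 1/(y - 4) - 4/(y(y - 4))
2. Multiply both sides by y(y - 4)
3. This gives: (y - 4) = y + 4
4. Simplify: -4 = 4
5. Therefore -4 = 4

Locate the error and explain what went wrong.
Step 3: This gives: (y - 4) = y + 4

Step 3 makes a sign error when clearing denominators. Multiplying -4/(y(y - 4)) by y(y - 4) gives -4, not +4. The correct result is (y - 4) = y - 4, which is trivially true, not (y - 4) = y + 4. (Step 1 is a valid identity: 1/(y - 4) - 4/(y(y - 4)) = (y - 4)/(y(y - 4)) = 1/y.)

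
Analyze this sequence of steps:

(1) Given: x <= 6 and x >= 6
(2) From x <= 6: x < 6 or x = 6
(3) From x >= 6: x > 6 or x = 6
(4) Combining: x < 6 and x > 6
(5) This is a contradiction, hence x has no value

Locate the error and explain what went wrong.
Step 4: Combining: x < 6 and x > 6

Step 4 incorrectly combines the conditions. From x <= 6 and x >= 6, the intersection is x = 6. The error treats the 'or' cases as 'and' requirements. The correct conclusion is that x = 6 is the unique solution, not that no solution exists.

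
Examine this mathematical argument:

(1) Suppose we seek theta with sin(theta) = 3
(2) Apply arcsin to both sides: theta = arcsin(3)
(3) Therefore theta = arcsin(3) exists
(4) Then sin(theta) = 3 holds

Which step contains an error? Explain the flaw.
Step 2: Apply arcsin to both sides: theta = arcsin(3)

Step 2 applies arcsin to 3. However, arcsin(x) is only defined for x in [-1, 1] because sin(theta) can only produce values in that range. Since |3| > 1, arcsin(3) is undefined. There is no angle whose sine equals 3.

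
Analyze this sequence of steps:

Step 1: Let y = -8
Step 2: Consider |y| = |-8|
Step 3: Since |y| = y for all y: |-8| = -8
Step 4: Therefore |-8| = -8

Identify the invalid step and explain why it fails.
Step 3: Since |y| = y for all y: |-8| = -8

Step 3 incorrectly states that |y| = y for all y. The correct definition is |y| = y when y >= 0, and |y| = -y when y < 0. Since -8 < 0, we have |-8| = -(-8) = 8, not -8.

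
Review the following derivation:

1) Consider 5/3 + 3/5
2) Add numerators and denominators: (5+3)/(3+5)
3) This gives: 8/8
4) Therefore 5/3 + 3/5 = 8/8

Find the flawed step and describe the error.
Step 2: Add numerators and denominators: (5+3)/(3+5)

Step 2 incorrectly adds fractions by separately adding numerators and denominators. This is wrong. The correct method requires a common denominator: 5/3 + 3/5 = (5×5 + 3×3)/(3×5) = 34/15 = 34/15. The method used gives 8/8, which is different.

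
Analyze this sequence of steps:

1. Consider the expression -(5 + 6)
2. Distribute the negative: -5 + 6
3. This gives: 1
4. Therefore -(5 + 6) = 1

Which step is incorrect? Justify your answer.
Step 2: Distribute the negative: -5 + 6

Step 2 incorrectly distributes the negative sign. The correct distribution is -(5 + 6) = -5 - 6 = -11. The negative must be applied to both terms, not just the first. The error treats -(5 + 6) as -5 + 6, which equals 1 instead of -11.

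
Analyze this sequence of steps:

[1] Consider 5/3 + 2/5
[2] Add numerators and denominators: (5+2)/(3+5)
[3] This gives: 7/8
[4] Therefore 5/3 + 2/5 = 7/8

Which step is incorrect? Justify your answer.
Step 2: Add numerators and denominators: (5+2)/(3+5)

Step 2 incorrectly adds fractions by separately adding numerators and denominators. This is wrong. The correct method requires a common denominator: 5/3 + 2/5 = (5×5 + 2×3)/(3×5) = 31/15 = 31/15. The method used gives 7/8, which is different.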